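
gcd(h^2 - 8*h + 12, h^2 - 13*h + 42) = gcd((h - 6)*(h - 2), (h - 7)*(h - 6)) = h - 6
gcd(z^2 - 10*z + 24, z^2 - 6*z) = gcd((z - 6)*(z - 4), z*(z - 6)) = z - 6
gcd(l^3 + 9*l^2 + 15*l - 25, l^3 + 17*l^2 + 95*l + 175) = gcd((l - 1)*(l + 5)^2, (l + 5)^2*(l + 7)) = l^2 + 10*l + 25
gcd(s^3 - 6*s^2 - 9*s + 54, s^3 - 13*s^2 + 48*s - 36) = s - 6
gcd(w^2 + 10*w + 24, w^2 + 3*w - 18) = w + 6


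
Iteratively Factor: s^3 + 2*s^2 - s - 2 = (s + 1)*(s^2 + s - 2) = (s + 1)*(s + 2)*(s - 1)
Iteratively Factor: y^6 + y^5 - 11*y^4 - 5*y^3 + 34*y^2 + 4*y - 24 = (y + 3)*(y^5 - 2*y^4 - 5*y^3 + 10*y^2 + 4*y - 8) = (y - 2)*(y + 3)*(y^4 - 5*y^2 + 4) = (y - 2)^2*(y + 3)*(y^3 + 2*y^2 - y - 2) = (y - 2)^2*(y + 2)*(y + 3)*(y^2 - 1) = (y - 2)^2*(y + 1)*(y + 2)*(y + 3)*(y - 1)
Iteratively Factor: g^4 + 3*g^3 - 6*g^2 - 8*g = (g + 1)*(g^3 + 2*g^2 - 8*g) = g*(g + 1)*(g^2 + 2*g - 8) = g*(g + 1)*(g + 4)*(g - 2)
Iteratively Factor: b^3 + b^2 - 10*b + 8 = (b - 2)*(b^2 + 3*b - 4) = (b - 2)*(b + 4)*(b - 1)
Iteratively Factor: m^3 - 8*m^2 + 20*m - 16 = (m - 4)*(m^2 - 4*m + 4) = (m - 4)*(m - 2)*(m - 2)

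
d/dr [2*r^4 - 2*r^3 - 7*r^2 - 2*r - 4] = 8*r^3 - 6*r^2 - 14*r - 2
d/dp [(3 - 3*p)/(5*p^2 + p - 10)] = 3*(-5*p^2 - p + (p - 1)*(10*p + 1) + 10)/(5*p^2 + p - 10)^2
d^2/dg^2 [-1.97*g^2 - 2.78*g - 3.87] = -3.94000000000000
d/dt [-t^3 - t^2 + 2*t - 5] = -3*t^2 - 2*t + 2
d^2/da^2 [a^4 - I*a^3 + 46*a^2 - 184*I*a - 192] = 12*a^2 - 6*I*a + 92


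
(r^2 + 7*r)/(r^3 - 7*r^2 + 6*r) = (r + 7)/(r^2 - 7*r + 6)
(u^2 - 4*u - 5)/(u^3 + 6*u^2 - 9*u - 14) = (u - 5)/(u^2 + 5*u - 14)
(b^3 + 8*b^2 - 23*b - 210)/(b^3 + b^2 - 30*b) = (b + 7)/b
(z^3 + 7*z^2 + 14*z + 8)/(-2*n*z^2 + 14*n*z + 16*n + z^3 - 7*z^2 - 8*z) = (z^2 + 6*z + 8)/(-2*n*z + 16*n + z^2 - 8*z)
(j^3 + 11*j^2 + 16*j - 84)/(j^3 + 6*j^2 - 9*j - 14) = (j + 6)/(j + 1)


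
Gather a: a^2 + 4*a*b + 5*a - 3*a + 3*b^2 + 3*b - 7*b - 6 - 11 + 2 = a^2 + a*(4*b + 2) + 3*b^2 - 4*b - 15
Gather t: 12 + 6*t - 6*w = 6*t - 6*w + 12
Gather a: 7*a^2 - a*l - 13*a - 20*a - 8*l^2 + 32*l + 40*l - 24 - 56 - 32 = 7*a^2 + a*(-l - 33) - 8*l^2 + 72*l - 112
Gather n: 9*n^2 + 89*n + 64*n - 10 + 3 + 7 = 9*n^2 + 153*n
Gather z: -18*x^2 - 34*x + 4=-18*x^2 - 34*x + 4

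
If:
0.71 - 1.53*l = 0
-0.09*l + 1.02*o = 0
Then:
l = 0.46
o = 0.04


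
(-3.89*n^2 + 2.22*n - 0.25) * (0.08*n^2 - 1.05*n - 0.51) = -0.3112*n^4 + 4.2621*n^3 - 0.3671*n^2 - 0.8697*n + 0.1275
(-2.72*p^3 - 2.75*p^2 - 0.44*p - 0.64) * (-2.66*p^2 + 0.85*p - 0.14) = 7.2352*p^5 + 5.003*p^4 - 0.7863*p^3 + 1.7134*p^2 - 0.4824*p + 0.0896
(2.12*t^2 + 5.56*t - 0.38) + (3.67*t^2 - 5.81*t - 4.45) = 5.79*t^2 - 0.25*t - 4.83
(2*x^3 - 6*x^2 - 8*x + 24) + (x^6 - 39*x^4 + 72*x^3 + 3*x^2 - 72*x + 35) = x^6 - 39*x^4 + 74*x^3 - 3*x^2 - 80*x + 59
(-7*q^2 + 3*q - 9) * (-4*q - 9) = 28*q^3 + 51*q^2 + 9*q + 81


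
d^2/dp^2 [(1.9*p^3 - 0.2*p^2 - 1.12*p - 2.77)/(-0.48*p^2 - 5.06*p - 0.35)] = (7.105427357601e-15*p^4 - 97.110704*p^3 - 16.561752*p^2 + 37.841196*p + 136.995184)/(0.110592*p^6 + 3.497472*p^5 + 37.111104*p^4 + 134.654696*p^3 + 27.06018*p^2 + 1.85955*p + 0.042875)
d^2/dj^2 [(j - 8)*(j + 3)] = 2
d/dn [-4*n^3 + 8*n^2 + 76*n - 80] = -12*n^2 + 16*n + 76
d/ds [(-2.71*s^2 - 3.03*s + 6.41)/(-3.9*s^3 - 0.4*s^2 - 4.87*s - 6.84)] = (-10.569*s^4 - 23.634*s^3 + 86.9827*s^2 + 42.2008*s + 51.9419)/(15.21*s^6 + 3.12*s^5 + 38.146*s^4 + 57.248*s^3 + 29.1889*s^2 + 66.6216*s + 46.7856)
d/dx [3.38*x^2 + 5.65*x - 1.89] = 6.76*x + 5.65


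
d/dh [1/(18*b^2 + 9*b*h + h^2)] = (-9*b - 2*h)/(18*b^2 + 9*b*h + h^2)^2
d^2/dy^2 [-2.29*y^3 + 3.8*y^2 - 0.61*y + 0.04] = 7.6 - 13.74*y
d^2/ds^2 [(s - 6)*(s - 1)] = 2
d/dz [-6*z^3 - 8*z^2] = 2*z*(-9*z - 8)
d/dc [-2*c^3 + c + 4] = 1 - 6*c^2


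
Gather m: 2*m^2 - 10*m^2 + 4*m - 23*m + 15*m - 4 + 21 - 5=-8*m^2 - 4*m + 12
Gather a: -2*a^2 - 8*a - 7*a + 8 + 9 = -2*a^2 - 15*a + 17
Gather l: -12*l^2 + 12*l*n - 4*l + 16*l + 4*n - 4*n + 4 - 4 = -12*l^2 + l*(12*n + 12)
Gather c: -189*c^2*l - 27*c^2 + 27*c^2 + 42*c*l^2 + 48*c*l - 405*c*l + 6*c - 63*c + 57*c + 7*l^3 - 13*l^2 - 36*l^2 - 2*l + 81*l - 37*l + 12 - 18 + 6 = -189*c^2*l + c*(42*l^2 - 357*l) + 7*l^3 - 49*l^2 + 42*l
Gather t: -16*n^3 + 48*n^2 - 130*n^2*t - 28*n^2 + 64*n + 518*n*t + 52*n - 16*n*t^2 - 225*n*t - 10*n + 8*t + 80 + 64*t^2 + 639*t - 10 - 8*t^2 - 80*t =-16*n^3 + 20*n^2 + 106*n + t^2*(56 - 16*n) + t*(-130*n^2 + 293*n + 567) + 70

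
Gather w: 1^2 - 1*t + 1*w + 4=-t + w + 5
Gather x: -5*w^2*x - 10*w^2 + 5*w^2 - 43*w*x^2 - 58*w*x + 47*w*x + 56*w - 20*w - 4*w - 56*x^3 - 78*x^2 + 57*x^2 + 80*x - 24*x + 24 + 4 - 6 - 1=-5*w^2 + 32*w - 56*x^3 + x^2*(-43*w - 21) + x*(-5*w^2 - 11*w + 56) + 21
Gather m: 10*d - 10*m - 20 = 10*d - 10*m - 20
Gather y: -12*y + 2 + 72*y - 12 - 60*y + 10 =0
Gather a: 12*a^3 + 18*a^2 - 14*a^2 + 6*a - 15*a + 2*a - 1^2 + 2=12*a^3 + 4*a^2 - 7*a + 1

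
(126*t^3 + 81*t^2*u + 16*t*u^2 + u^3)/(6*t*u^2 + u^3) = 21*t^2/u^2 + 10*t/u + 1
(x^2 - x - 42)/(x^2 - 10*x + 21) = (x + 6)/(x - 3)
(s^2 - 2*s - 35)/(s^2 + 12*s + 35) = (s - 7)/(s + 7)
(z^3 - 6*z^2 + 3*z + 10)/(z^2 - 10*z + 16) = (z^2 - 4*z - 5)/(z - 8)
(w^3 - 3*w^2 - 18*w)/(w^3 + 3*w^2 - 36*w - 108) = w/(w + 6)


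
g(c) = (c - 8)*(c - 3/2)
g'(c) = 2*c - 19/2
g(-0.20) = 13.94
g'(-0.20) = -9.90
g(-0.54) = 17.42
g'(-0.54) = -10.58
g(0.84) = 4.73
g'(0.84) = -7.82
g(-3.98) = 65.65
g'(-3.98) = -17.46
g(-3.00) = 49.50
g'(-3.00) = -15.50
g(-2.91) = 48.11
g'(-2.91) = -15.32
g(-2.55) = 42.73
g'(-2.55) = -14.60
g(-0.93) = 21.70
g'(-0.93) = -11.36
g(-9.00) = 178.50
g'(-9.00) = -27.50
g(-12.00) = 270.00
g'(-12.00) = -33.50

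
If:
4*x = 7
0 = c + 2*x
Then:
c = -7/2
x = 7/4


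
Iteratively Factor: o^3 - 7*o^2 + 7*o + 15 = (o - 3)*(o^2 - 4*o - 5) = (o - 5)*(o - 3)*(o + 1)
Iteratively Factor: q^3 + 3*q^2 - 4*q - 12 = (q - 2)*(q^2 + 5*q + 6) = (q - 2)*(q + 3)*(q + 2)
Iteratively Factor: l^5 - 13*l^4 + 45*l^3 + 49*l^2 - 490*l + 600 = (l - 5)*(l^4 - 8*l^3 + 5*l^2 + 74*l - 120) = (l - 5)^2*(l^3 - 3*l^2 - 10*l + 24) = (l - 5)^2*(l - 2)*(l^2 - l - 12) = (l - 5)^2*(l - 4)*(l - 2)*(l + 3)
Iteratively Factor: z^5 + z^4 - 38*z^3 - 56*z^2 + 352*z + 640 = (z + 4)*(z^4 - 3*z^3 - 26*z^2 + 48*z + 160) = (z + 2)*(z + 4)*(z^3 - 5*z^2 - 16*z + 80) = (z - 4)*(z + 2)*(z + 4)*(z^2 - z - 20) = (z - 4)*(z + 2)*(z + 4)^2*(z - 5)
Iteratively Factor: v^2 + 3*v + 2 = (v + 1)*(v + 2)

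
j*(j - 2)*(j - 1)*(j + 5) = j^4 + 2*j^3 - 13*j^2 + 10*j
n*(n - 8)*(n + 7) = n^3 - n^2 - 56*n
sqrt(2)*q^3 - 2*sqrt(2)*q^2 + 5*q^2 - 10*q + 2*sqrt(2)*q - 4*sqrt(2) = (q - 2)*(q + 2*sqrt(2))*(sqrt(2)*q + 1)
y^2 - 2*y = y*(y - 2)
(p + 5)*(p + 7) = p^2 + 12*p + 35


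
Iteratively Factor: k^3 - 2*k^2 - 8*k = (k)*(k^2 - 2*k - 8) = k*(k + 2)*(k - 4)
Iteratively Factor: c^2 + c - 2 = (c + 2)*(c - 1)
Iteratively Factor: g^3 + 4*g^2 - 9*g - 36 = (g + 3)*(g^2 + g - 12) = (g - 3)*(g + 3)*(g + 4)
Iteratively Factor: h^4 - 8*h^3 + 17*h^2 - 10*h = (h - 5)*(h^3 - 3*h^2 + 2*h) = (h - 5)*(h - 1)*(h^2 - 2*h) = (h - 5)*(h - 2)*(h - 1)*(h)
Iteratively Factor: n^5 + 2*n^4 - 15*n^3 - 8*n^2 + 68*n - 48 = (n + 3)*(n^4 - n^3 - 12*n^2 + 28*n - 16) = (n - 1)*(n + 3)*(n^3 - 12*n + 16) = (n - 1)*(n + 3)*(n + 4)*(n^2 - 4*n + 4) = (n - 2)*(n - 1)*(n + 3)*(n + 4)*(n - 2)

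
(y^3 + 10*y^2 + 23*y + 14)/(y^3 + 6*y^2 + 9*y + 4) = (y^2 + 9*y + 14)/(y^2 + 5*y + 4)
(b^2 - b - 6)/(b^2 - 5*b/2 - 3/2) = 2*(b + 2)/(2*b + 1)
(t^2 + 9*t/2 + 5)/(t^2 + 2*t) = (t + 5/2)/t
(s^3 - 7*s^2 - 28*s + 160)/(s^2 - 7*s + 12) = (s^2 - 3*s - 40)/(s - 3)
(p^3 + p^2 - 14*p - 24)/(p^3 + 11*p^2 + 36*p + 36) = (p - 4)/(p + 6)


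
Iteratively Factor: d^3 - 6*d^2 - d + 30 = (d - 5)*(d^2 - d - 6) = (d - 5)*(d + 2)*(d - 3)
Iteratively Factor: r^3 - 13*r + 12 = (r - 3)*(r^2 + 3*r - 4) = (r - 3)*(r + 4)*(r - 1)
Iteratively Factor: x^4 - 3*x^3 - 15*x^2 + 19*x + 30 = (x - 2)*(x^3 - x^2 - 17*x - 15) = (x - 2)*(x + 1)*(x^2 - 2*x - 15) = (x - 5)*(x - 2)*(x + 1)*(x + 3)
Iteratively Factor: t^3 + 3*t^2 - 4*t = (t + 4)*(t^2 - t) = (t - 1)*(t + 4)*(t)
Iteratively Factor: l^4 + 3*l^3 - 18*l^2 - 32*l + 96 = (l + 4)*(l^3 - l^2 - 14*l + 24) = (l + 4)^2*(l^2 - 5*l + 6) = (l - 2)*(l + 4)^2*(l - 3)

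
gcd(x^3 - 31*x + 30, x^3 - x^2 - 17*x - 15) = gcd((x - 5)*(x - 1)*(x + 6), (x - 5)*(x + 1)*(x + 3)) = x - 5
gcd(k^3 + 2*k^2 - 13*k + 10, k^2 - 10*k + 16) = k - 2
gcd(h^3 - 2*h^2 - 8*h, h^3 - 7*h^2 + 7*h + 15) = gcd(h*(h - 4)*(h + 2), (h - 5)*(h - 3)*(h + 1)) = 1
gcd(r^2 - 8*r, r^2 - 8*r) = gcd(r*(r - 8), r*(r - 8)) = r^2 - 8*r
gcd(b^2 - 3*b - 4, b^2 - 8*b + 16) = b - 4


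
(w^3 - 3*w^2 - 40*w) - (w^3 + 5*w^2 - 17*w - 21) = -8*w^2 - 23*w + 21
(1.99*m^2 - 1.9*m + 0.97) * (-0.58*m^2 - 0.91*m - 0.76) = -1.1542*m^4 - 0.7089*m^3 - 0.346*m^2 + 0.5613*m - 0.7372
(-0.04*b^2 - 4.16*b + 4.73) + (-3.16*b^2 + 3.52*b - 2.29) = -3.2*b^2 - 0.64*b + 2.44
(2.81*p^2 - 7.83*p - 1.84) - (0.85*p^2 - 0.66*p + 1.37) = 1.96*p^2 - 7.17*p - 3.21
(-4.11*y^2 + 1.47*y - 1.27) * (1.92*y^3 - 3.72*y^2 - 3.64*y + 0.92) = -7.8912*y^5 + 18.1116*y^4 + 7.0536*y^3 - 4.4076*y^2 + 5.9752*y - 1.1684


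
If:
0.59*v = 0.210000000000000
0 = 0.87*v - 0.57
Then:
No Solution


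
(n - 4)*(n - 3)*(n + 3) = n^3 - 4*n^2 - 9*n + 36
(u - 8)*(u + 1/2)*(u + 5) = u^3 - 5*u^2/2 - 83*u/2 - 20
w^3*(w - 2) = w^4 - 2*w^3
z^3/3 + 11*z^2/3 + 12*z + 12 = (z/3 + 1)*(z + 2)*(z + 6)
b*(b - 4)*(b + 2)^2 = b^4 - 12*b^2 - 16*b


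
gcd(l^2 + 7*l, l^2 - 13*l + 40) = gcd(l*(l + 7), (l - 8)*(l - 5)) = 1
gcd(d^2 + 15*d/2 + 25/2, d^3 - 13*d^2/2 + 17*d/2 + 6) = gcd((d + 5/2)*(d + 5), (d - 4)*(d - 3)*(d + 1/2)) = 1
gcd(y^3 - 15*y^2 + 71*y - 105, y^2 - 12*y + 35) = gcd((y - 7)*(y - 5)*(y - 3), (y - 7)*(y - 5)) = y^2 - 12*y + 35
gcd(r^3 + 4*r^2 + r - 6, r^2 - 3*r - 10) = r + 2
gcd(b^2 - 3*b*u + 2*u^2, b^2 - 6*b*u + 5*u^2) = -b + u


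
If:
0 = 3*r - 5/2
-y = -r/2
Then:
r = 5/6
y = 5/12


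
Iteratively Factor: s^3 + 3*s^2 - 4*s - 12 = (s - 2)*(s^2 + 5*s + 6) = (s - 2)*(s + 3)*(s + 2)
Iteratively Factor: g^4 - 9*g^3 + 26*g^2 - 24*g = (g - 4)*(g^3 - 5*g^2 + 6*g) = g*(g - 4)*(g^2 - 5*g + 6) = g*(g - 4)*(g - 3)*(g - 2)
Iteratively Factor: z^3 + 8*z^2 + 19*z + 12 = (z + 3)*(z^2 + 5*z + 4) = (z + 1)*(z + 3)*(z + 4)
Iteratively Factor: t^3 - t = (t)*(t^2 - 1) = t*(t - 1)*(t + 1)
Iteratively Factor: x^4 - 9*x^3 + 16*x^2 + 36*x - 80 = (x + 2)*(x^3 - 11*x^2 + 38*x - 40) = (x - 4)*(x + 2)*(x^2 - 7*x + 10) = (x - 4)*(x - 2)*(x + 2)*(x - 5)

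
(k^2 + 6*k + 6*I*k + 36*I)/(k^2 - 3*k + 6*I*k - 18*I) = (k + 6)/(k - 3)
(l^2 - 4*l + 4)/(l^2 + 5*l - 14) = (l - 2)/(l + 7)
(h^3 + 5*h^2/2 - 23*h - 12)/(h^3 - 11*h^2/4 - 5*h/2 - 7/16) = 8*(h^2 + 2*h - 24)/(8*h^2 - 26*h - 7)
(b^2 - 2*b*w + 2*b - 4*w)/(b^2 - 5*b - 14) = (b - 2*w)/(b - 7)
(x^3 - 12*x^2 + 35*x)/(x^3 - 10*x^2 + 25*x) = (x - 7)/(x - 5)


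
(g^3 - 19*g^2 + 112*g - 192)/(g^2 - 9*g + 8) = (g^2 - 11*g + 24)/(g - 1)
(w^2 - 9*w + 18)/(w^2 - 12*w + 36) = (w - 3)/(w - 6)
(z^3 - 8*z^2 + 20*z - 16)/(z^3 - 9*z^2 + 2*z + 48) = (z^3 - 8*z^2 + 20*z - 16)/(z^3 - 9*z^2 + 2*z + 48)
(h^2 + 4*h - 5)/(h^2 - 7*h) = (h^2 + 4*h - 5)/(h*(h - 7))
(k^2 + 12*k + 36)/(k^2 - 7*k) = (k^2 + 12*k + 36)/(k*(k - 7))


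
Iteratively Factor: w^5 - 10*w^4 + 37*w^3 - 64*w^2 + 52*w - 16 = (w - 1)*(w^4 - 9*w^3 + 28*w^2 - 36*w + 16) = (w - 4)*(w - 1)*(w^3 - 5*w^2 + 8*w - 4) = (w - 4)*(w - 1)^2*(w^2 - 4*w + 4) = (w - 4)*(w - 2)*(w - 1)^2*(w - 2)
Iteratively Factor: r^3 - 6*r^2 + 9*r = (r - 3)*(r^2 - 3*r) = (r - 3)^2*(r)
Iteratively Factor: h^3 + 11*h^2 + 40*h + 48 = (h + 3)*(h^2 + 8*h + 16) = (h + 3)*(h + 4)*(h + 4)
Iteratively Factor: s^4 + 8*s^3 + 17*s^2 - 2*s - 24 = (s + 2)*(s^3 + 6*s^2 + 5*s - 12) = (s + 2)*(s + 4)*(s^2 + 2*s - 3) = (s + 2)*(s + 3)*(s + 4)*(s - 1)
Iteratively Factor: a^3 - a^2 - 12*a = (a + 3)*(a^2 - 4*a) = a*(a + 3)*(a - 4)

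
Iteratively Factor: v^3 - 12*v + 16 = (v + 4)*(v^2 - 4*v + 4) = (v - 2)*(v + 4)*(v - 2)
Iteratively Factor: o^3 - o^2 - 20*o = (o - 5)*(o^2 + 4*o) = (o - 5)*(o + 4)*(o)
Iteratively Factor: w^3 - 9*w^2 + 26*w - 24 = (w - 3)*(w^2 - 6*w + 8) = (w - 3)*(w - 2)*(w - 4)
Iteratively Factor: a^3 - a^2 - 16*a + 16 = (a + 4)*(a^2 - 5*a + 4) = (a - 1)*(a + 4)*(a - 4)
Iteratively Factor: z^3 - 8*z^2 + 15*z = (z)*(z^2 - 8*z + 15) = z*(z - 3)*(z - 5)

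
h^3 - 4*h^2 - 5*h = h*(h - 5)*(h + 1)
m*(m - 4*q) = m^2 - 4*m*q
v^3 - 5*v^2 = v^2*(v - 5)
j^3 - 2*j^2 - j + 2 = (j - 2)*(j - 1)*(j + 1)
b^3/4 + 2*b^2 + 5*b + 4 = (b/4 + 1/2)*(b + 2)*(b + 4)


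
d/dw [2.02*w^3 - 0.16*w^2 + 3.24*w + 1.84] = 6.06*w^2 - 0.32*w + 3.24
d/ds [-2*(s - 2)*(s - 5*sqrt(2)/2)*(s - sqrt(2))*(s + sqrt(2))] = -8*s^3 + 12*s^2 + 15*sqrt(2)*s^2 - 20*sqrt(2)*s + 8*s - 10*sqrt(2) - 8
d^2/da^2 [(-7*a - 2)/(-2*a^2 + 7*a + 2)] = 2*(3*(15 - 14*a)*(-2*a^2 + 7*a + 2) - (4*a - 7)^2*(7*a + 2))/(-2*a^2 + 7*a + 2)^3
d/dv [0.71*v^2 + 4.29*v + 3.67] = 1.42*v + 4.29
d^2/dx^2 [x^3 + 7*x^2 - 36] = 6*x + 14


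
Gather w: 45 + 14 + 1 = 60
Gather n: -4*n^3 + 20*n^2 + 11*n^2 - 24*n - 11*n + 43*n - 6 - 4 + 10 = -4*n^3 + 31*n^2 + 8*n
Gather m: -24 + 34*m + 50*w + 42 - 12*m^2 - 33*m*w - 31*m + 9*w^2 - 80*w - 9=-12*m^2 + m*(3 - 33*w) + 9*w^2 - 30*w + 9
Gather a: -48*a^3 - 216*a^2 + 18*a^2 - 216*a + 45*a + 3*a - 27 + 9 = -48*a^3 - 198*a^2 - 168*a - 18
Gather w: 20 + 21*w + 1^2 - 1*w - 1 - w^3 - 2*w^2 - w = -w^3 - 2*w^2 + 19*w + 20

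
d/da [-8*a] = -8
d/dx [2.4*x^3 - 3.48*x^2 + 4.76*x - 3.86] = 7.2*x^2 - 6.96*x + 4.76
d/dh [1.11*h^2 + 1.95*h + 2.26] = 2.22*h + 1.95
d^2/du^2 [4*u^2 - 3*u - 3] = 8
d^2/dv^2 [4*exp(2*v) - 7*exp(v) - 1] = (16*exp(v) - 7)*exp(v)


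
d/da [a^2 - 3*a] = 2*a - 3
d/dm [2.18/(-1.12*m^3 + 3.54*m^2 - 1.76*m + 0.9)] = (7.3248*m^2 - 15.4344*m + 3.8368)/(1.12*m^3 - 3.54*m^2 + 1.76*m - 0.9)^2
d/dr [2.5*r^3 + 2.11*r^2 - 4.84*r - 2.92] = 7.5*r^2 + 4.22*r - 4.84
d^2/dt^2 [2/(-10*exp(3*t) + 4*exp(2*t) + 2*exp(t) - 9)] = 4*(-4*(-15*exp(2*t) + 4*exp(t) + 1)^2*exp(t) + (45*exp(2*t) - 8*exp(t) - 1)*(10*exp(3*t) - 4*exp(2*t) - 2*exp(t) + 9))*exp(t)/(10*exp(3*t) - 4*exp(2*t) - 2*exp(t) + 9)^3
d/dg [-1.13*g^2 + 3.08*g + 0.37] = 3.08 - 2.26*g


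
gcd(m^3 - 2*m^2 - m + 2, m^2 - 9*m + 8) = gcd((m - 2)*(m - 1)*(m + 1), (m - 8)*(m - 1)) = m - 1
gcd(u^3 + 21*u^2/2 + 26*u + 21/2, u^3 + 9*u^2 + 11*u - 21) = u^2 + 10*u + 21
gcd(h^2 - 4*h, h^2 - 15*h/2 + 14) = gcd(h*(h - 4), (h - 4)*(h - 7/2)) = h - 4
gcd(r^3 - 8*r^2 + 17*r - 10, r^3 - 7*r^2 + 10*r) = r^2 - 7*r + 10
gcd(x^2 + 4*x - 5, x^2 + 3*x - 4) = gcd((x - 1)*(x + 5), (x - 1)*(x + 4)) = x - 1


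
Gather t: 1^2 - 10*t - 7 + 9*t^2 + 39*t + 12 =9*t^2 + 29*t + 6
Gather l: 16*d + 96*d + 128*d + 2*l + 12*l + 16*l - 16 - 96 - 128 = 240*d + 30*l - 240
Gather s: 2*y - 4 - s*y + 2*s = s*(2 - y) + 2*y - 4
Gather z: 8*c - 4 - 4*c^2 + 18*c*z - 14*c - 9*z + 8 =-4*c^2 - 6*c + z*(18*c - 9) + 4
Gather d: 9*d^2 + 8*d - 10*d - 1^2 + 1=9*d^2 - 2*d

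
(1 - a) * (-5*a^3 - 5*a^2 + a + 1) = 5*a^4 - 6*a^2 + 1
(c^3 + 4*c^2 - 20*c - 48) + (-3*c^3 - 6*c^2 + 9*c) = -2*c^3 - 2*c^2 - 11*c - 48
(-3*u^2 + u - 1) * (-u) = 3*u^3 - u^2 + u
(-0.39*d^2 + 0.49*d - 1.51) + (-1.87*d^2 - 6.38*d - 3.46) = -2.26*d^2 - 5.89*d - 4.97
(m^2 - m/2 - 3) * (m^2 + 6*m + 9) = m^4 + 11*m^3/2 + 3*m^2 - 45*m/2 - 27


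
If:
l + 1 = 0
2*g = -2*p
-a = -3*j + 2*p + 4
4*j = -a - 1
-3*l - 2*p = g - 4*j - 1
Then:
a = 43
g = 40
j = -11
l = -1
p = -40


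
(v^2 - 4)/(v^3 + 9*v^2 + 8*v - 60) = (v + 2)/(v^2 + 11*v + 30)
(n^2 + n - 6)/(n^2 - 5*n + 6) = (n + 3)/(n - 3)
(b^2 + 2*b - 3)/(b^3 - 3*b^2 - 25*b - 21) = (b - 1)/(b^2 - 6*b - 7)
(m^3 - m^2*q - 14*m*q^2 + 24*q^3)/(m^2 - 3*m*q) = m + 2*q - 8*q^2/m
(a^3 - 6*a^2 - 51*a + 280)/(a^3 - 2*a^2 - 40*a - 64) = (a^2 + 2*a - 35)/(a^2 + 6*a + 8)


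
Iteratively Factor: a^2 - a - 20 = (a - 5)*(a + 4)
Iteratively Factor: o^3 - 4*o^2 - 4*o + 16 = (o - 4)*(o^2 - 4) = (o - 4)*(o - 2)*(o + 2)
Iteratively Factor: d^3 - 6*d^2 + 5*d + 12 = (d - 3)*(d^2 - 3*d - 4) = (d - 4)*(d - 3)*(d + 1)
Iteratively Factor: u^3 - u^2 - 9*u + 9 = (u + 3)*(u^2 - 4*u + 3) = (u - 3)*(u + 3)*(u - 1)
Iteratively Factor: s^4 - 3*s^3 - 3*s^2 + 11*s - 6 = (s - 3)*(s^3 - 3*s + 2) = (s - 3)*(s - 1)*(s^2 + s - 2) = (s - 3)*(s - 1)*(s + 2)*(s - 1)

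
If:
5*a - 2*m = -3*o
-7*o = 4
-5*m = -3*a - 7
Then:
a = 158/133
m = 281/133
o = -4/7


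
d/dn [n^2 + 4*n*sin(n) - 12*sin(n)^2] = 4*n*cos(n) + 2*n + 4*sin(n) - 12*sin(2*n)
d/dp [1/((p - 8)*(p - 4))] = 2*(6 - p)/(p^4 - 24*p^3 + 208*p^2 - 768*p + 1024)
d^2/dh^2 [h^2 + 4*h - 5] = 2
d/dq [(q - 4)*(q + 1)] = 2*q - 3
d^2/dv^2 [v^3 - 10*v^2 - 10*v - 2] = 6*v - 20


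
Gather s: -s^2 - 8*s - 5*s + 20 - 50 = -s^2 - 13*s - 30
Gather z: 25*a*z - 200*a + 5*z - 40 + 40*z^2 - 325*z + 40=-200*a + 40*z^2 + z*(25*a - 320)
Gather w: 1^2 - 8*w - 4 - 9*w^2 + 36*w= -9*w^2 + 28*w - 3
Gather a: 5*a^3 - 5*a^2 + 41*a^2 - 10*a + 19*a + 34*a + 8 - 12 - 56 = 5*a^3 + 36*a^2 + 43*a - 60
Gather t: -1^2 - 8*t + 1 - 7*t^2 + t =-7*t^2 - 7*t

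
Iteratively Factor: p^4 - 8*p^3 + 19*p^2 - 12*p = (p - 3)*(p^3 - 5*p^2 + 4*p) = (p - 3)*(p - 1)*(p^2 - 4*p) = (p - 4)*(p - 3)*(p - 1)*(p)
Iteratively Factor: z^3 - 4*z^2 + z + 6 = (z - 2)*(z^2 - 2*z - 3) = (z - 2)*(z + 1)*(z - 3)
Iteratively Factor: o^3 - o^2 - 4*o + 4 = (o - 1)*(o^2 - 4) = (o - 2)*(o - 1)*(o + 2)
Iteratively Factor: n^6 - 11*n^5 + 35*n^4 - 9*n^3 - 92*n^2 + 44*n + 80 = (n - 2)*(n^5 - 9*n^4 + 17*n^3 + 25*n^2 - 42*n - 40) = (n - 4)*(n - 2)*(n^4 - 5*n^3 - 3*n^2 + 13*n + 10) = (n - 5)*(n - 4)*(n - 2)*(n^3 - 3*n - 2) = (n - 5)*(n - 4)*(n - 2)*(n + 1)*(n^2 - n - 2) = (n - 5)*(n - 4)*(n - 2)*(n + 1)^2*(n - 2)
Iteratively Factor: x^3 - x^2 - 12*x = (x)*(x^2 - x - 12) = x*(x + 3)*(x - 4)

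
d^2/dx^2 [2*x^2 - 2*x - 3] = 4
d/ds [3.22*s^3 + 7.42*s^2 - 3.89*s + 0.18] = 9.66*s^2 + 14.84*s - 3.89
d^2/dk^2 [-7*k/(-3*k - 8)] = -336/(3*k + 8)^3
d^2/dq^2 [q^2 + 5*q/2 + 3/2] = 2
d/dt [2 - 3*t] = -3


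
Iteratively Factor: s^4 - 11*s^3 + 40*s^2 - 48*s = (s - 4)*(s^3 - 7*s^2 + 12*s) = s*(s - 4)*(s^2 - 7*s + 12) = s*(s - 4)^2*(s - 3)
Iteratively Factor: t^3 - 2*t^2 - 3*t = (t)*(t^2 - 2*t - 3) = t*(t - 3)*(t + 1)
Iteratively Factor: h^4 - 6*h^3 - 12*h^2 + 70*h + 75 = (h - 5)*(h^3 - h^2 - 17*h - 15) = (h - 5)*(h + 3)*(h^2 - 4*h - 5) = (h - 5)*(h + 1)*(h + 3)*(h - 5)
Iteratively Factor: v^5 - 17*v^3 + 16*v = (v - 4)*(v^4 + 4*v^3 - v^2 - 4*v) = (v - 4)*(v + 4)*(v^3 - v) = v*(v - 4)*(v + 4)*(v^2 - 1) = v*(v - 4)*(v - 1)*(v + 4)*(v + 1)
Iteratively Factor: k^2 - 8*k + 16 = (k - 4)*(k - 4)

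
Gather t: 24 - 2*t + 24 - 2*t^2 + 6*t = -2*t^2 + 4*t + 48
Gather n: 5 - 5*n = 5 - 5*n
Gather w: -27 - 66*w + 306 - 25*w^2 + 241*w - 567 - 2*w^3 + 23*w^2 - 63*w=-2*w^3 - 2*w^2 + 112*w - 288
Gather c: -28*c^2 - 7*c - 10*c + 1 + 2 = -28*c^2 - 17*c + 3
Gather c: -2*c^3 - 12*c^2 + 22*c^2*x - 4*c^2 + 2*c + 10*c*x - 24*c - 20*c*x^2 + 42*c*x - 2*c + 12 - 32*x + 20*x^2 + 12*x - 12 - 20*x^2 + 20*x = -2*c^3 + c^2*(22*x - 16) + c*(-20*x^2 + 52*x - 24)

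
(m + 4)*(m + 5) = m^2 + 9*m + 20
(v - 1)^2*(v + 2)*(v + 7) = v^4 + 7*v^3 - 3*v^2 - 19*v + 14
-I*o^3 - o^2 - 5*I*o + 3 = (o - 3*I)*(o + I)*(-I*o + 1)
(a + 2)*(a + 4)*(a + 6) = a^3 + 12*a^2 + 44*a + 48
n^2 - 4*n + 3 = (n - 3)*(n - 1)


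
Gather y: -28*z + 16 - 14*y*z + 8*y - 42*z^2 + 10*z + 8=y*(8 - 14*z) - 42*z^2 - 18*z + 24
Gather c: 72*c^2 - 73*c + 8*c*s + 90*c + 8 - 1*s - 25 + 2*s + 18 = 72*c^2 + c*(8*s + 17) + s + 1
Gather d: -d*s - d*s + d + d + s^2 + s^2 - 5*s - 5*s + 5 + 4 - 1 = d*(2 - 2*s) + 2*s^2 - 10*s + 8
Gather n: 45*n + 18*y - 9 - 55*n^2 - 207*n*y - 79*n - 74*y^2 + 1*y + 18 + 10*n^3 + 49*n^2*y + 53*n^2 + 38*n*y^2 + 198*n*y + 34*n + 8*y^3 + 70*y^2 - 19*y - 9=10*n^3 + n^2*(49*y - 2) + n*(38*y^2 - 9*y) + 8*y^3 - 4*y^2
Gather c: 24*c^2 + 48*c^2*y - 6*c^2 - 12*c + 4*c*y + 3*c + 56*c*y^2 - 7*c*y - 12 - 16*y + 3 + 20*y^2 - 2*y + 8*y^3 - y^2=c^2*(48*y + 18) + c*(56*y^2 - 3*y - 9) + 8*y^3 + 19*y^2 - 18*y - 9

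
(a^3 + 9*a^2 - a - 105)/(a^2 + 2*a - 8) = (a^3 + 9*a^2 - a - 105)/(a^2 + 2*a - 8)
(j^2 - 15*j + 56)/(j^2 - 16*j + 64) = (j - 7)/(j - 8)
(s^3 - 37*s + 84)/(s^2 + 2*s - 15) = (s^2 + 3*s - 28)/(s + 5)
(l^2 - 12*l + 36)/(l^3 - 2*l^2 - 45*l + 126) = (l - 6)/(l^2 + 4*l - 21)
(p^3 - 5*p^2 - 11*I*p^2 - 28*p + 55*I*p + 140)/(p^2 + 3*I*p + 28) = (p^2 - p*(5 + 7*I) + 35*I)/(p + 7*I)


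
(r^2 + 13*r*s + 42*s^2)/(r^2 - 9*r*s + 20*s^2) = (r^2 + 13*r*s + 42*s^2)/(r^2 - 9*r*s + 20*s^2)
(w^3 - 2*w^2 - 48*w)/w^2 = w - 2 - 48/w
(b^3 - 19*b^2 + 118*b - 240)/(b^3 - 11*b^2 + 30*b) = (b - 8)/b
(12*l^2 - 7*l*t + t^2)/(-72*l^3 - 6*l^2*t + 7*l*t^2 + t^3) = (-4*l + t)/(24*l^2 + 10*l*t + t^2)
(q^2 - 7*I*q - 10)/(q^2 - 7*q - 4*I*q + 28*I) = (q^2 - 7*I*q - 10)/(q^2 - 7*q - 4*I*q + 28*I)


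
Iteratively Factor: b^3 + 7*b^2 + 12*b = (b + 3)*(b^2 + 4*b) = b*(b + 3)*(b + 4)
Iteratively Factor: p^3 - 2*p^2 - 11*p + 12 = (p + 3)*(p^2 - 5*p + 4) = (p - 4)*(p + 3)*(p - 1)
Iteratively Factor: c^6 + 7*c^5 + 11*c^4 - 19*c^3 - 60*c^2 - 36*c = (c + 3)*(c^5 + 4*c^4 - c^3 - 16*c^2 - 12*c) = (c + 2)*(c + 3)*(c^4 + 2*c^3 - 5*c^2 - 6*c) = c*(c + 2)*(c + 3)*(c^3 + 2*c^2 - 5*c - 6) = c*(c - 2)*(c + 2)*(c + 3)*(c^2 + 4*c + 3) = c*(c - 2)*(c + 2)*(c + 3)^2*(c + 1)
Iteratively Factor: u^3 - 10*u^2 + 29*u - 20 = (u - 4)*(u^2 - 6*u + 5) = (u - 5)*(u - 4)*(u - 1)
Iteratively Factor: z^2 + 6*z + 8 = (z + 4)*(z + 2)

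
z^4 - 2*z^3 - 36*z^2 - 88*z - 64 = (z - 8)*(z + 2)^3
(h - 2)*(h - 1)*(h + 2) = h^3 - h^2 - 4*h + 4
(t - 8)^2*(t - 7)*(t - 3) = t^4 - 26*t^3 + 245*t^2 - 976*t + 1344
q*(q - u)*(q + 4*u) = q^3 + 3*q^2*u - 4*q*u^2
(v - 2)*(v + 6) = v^2 + 4*v - 12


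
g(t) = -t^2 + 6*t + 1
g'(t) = 6 - 2*t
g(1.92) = 8.83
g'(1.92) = 2.16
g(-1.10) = -6.81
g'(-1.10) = 8.20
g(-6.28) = -76.12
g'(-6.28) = 18.56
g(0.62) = 4.34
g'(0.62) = 4.76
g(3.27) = 9.93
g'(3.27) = -0.54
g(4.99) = 6.04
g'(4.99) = -3.98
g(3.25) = 9.94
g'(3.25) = -0.50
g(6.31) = -0.96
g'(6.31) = -6.62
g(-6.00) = -71.00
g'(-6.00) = 18.00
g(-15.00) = -314.00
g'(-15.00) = 36.00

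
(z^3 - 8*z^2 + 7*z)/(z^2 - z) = z - 7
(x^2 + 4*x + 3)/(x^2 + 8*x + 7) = (x + 3)/(x + 7)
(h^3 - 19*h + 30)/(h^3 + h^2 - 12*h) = (h^2 + 3*h - 10)/(h*(h + 4))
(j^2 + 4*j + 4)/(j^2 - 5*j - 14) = (j + 2)/(j - 7)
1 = 1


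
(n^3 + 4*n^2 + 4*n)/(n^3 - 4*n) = (n + 2)/(n - 2)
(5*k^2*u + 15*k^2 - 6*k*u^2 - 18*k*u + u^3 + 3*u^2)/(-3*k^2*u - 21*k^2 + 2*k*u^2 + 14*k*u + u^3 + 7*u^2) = (-5*k*u - 15*k + u^2 + 3*u)/(3*k*u + 21*k + u^2 + 7*u)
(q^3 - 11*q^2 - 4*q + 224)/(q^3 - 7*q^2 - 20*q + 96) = (q - 7)/(q - 3)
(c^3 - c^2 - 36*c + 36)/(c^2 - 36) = c - 1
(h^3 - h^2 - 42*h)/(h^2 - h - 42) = h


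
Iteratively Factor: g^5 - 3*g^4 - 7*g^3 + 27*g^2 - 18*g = (g)*(g^4 - 3*g^3 - 7*g^2 + 27*g - 18) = g*(g - 1)*(g^3 - 2*g^2 - 9*g + 18) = g*(g - 3)*(g - 1)*(g^2 + g - 6) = g*(g - 3)*(g - 1)*(g + 3)*(g - 2)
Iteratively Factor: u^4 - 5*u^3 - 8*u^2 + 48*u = (u - 4)*(u^3 - u^2 - 12*u) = (u - 4)^2*(u^2 + 3*u) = u*(u - 4)^2*(u + 3)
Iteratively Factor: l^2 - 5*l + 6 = (l - 3)*(l - 2)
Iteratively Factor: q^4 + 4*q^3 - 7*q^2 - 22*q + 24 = (q - 2)*(q^3 + 6*q^2 + 5*q - 12) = (q - 2)*(q + 4)*(q^2 + 2*q - 3) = (q - 2)*(q - 1)*(q + 4)*(q + 3)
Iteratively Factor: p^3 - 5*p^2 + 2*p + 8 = (p - 2)*(p^2 - 3*p - 4) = (p - 2)*(p + 1)*(p - 4)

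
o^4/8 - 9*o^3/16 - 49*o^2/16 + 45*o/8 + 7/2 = (o/4 + 1)*(o/2 + 1/4)*(o - 7)*(o - 2)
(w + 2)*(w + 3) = w^2 + 5*w + 6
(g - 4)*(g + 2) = g^2 - 2*g - 8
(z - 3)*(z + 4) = z^2 + z - 12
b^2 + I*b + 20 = (b - 4*I)*(b + 5*I)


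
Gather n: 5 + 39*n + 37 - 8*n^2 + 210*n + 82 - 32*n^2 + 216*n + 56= -40*n^2 + 465*n + 180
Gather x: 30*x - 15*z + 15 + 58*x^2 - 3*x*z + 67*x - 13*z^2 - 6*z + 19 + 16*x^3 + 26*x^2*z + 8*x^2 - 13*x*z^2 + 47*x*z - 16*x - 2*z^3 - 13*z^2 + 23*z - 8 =16*x^3 + x^2*(26*z + 66) + x*(-13*z^2 + 44*z + 81) - 2*z^3 - 26*z^2 + 2*z + 26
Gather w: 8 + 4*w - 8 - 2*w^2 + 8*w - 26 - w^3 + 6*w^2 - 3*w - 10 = -w^3 + 4*w^2 + 9*w - 36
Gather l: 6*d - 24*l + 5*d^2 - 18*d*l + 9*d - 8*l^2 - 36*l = 5*d^2 + 15*d - 8*l^2 + l*(-18*d - 60)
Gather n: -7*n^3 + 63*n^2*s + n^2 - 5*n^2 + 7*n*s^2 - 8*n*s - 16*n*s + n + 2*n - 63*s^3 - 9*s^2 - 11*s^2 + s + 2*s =-7*n^3 + n^2*(63*s - 4) + n*(7*s^2 - 24*s + 3) - 63*s^3 - 20*s^2 + 3*s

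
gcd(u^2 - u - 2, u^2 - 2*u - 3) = u + 1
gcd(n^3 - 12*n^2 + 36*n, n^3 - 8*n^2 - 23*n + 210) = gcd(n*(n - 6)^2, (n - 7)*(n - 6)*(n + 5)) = n - 6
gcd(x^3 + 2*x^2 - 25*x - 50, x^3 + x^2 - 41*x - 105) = x + 5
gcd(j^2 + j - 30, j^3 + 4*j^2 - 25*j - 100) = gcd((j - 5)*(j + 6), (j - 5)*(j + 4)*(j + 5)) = j - 5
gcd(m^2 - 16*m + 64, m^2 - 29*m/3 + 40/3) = m - 8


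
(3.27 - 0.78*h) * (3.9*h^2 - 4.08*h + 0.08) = -3.042*h^3 + 15.9354*h^2 - 13.404*h + 0.2616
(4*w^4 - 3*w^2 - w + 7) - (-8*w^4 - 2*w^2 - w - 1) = 12*w^4 - w^2 + 8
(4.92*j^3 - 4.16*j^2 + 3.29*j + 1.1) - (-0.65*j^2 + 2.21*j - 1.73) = 4.92*j^3 - 3.51*j^2 + 1.08*j + 2.83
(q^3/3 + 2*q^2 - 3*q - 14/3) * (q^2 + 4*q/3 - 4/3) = q^5/3 + 22*q^4/9 - 7*q^3/9 - 34*q^2/3 - 20*q/9 + 56/9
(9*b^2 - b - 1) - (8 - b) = 9*b^2 - 9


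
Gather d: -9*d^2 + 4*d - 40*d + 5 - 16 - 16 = -9*d^2 - 36*d - 27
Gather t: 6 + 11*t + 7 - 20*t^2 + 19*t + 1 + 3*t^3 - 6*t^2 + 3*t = 3*t^3 - 26*t^2 + 33*t + 14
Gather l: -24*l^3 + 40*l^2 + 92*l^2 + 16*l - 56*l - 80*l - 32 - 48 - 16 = -24*l^3 + 132*l^2 - 120*l - 96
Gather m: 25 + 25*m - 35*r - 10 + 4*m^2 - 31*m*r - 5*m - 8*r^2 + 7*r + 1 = 4*m^2 + m*(20 - 31*r) - 8*r^2 - 28*r + 16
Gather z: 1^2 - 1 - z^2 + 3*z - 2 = -z^2 + 3*z - 2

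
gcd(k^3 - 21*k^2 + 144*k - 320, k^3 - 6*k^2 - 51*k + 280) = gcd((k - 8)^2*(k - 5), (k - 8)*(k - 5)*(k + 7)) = k^2 - 13*k + 40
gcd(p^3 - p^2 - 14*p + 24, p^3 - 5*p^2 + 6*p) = p^2 - 5*p + 6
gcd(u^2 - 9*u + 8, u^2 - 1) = u - 1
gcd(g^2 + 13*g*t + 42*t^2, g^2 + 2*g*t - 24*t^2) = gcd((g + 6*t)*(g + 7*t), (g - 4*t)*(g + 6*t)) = g + 6*t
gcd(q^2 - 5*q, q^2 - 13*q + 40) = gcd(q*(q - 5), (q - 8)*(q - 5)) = q - 5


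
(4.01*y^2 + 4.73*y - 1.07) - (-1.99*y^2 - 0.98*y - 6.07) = 6.0*y^2 + 5.71*y + 5.0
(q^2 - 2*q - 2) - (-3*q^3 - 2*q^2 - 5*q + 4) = 3*q^3 + 3*q^2 + 3*q - 6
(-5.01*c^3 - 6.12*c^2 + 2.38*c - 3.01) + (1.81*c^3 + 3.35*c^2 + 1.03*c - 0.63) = -3.2*c^3 - 2.77*c^2 + 3.41*c - 3.64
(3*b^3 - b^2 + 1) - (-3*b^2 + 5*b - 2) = 3*b^3 + 2*b^2 - 5*b + 3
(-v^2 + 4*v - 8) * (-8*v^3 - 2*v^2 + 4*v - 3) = 8*v^5 - 30*v^4 + 52*v^3 + 35*v^2 - 44*v + 24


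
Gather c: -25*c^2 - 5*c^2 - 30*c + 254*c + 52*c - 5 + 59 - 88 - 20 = -30*c^2 + 276*c - 54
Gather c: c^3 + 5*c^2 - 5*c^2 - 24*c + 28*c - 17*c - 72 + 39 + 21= c^3 - 13*c - 12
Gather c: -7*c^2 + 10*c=-7*c^2 + 10*c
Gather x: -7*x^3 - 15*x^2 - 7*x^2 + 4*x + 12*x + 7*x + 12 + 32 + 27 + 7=-7*x^3 - 22*x^2 + 23*x + 78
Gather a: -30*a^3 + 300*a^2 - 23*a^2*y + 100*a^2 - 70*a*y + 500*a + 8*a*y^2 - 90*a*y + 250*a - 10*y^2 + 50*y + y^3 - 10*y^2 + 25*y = -30*a^3 + a^2*(400 - 23*y) + a*(8*y^2 - 160*y + 750) + y^3 - 20*y^2 + 75*y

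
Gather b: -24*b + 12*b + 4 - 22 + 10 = -12*b - 8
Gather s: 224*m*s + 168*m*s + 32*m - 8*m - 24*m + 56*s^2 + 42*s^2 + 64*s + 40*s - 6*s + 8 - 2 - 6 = 98*s^2 + s*(392*m + 98)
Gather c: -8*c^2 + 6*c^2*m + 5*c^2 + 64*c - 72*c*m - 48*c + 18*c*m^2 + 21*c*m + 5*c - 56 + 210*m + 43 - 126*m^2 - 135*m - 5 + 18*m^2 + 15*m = c^2*(6*m - 3) + c*(18*m^2 - 51*m + 21) - 108*m^2 + 90*m - 18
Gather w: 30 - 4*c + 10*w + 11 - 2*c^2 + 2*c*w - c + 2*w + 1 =-2*c^2 - 5*c + w*(2*c + 12) + 42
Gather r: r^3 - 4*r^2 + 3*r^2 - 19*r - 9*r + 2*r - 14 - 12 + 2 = r^3 - r^2 - 26*r - 24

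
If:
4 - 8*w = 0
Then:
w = 1/2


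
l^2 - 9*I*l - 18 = (l - 6*I)*(l - 3*I)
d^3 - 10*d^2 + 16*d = d*(d - 8)*(d - 2)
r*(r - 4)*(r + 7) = r^3 + 3*r^2 - 28*r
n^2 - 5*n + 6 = (n - 3)*(n - 2)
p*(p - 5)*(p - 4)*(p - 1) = p^4 - 10*p^3 + 29*p^2 - 20*p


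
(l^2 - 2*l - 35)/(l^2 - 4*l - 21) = (l + 5)/(l + 3)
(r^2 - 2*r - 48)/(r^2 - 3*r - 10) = (-r^2 + 2*r + 48)/(-r^2 + 3*r + 10)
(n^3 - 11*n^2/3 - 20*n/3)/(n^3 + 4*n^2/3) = (n - 5)/n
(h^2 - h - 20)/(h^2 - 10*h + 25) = (h + 4)/(h - 5)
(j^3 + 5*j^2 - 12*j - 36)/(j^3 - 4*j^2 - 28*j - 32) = (j^2 + 3*j - 18)/(j^2 - 6*j - 16)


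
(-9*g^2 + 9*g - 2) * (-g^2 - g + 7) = 9*g^4 - 70*g^2 + 65*g - 14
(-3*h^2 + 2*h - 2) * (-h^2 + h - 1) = 3*h^4 - 5*h^3 + 7*h^2 - 4*h + 2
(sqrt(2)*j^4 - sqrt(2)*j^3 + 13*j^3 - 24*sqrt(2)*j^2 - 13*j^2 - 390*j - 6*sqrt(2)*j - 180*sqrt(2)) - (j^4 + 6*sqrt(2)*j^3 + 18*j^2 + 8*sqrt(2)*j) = -j^4 + sqrt(2)*j^4 - 7*sqrt(2)*j^3 + 13*j^3 - 24*sqrt(2)*j^2 - 31*j^2 - 390*j - 14*sqrt(2)*j - 180*sqrt(2)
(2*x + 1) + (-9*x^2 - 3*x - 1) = -9*x^2 - x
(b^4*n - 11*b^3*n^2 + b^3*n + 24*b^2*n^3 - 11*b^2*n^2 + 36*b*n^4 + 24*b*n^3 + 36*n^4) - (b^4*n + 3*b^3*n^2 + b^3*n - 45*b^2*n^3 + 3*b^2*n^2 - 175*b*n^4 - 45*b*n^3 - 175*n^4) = -14*b^3*n^2 + 69*b^2*n^3 - 14*b^2*n^2 + 211*b*n^4 + 69*b*n^3 + 211*n^4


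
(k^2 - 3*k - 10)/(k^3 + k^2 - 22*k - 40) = 1/(k + 4)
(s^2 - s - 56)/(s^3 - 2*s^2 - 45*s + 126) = (s - 8)/(s^2 - 9*s + 18)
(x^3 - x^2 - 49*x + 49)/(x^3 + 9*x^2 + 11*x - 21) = (x - 7)/(x + 3)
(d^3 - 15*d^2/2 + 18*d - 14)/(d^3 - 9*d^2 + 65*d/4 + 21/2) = 2*(d^2 - 4*d + 4)/(2*d^2 - 11*d - 6)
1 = 1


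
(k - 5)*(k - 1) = k^2 - 6*k + 5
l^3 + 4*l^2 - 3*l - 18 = (l - 2)*(l + 3)^2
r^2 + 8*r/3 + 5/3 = (r + 1)*(r + 5/3)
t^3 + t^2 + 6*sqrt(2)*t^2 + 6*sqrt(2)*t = t*(t + 1)*(t + 6*sqrt(2))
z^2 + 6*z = z*(z + 6)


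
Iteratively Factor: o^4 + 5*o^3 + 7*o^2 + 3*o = (o + 3)*(o^3 + 2*o^2 + o) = (o + 1)*(o + 3)*(o^2 + o) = o*(o + 1)*(o + 3)*(o + 1)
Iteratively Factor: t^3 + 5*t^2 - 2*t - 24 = (t + 4)*(t^2 + t - 6) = (t + 3)*(t + 4)*(t - 2)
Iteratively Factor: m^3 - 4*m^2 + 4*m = (m)*(m^2 - 4*m + 4) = m*(m - 2)*(m - 2)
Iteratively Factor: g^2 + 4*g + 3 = (g + 3)*(g + 1)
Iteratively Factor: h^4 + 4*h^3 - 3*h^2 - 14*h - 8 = (h + 1)*(h^3 + 3*h^2 - 6*h - 8) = (h + 1)*(h + 4)*(h^2 - h - 2) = (h + 1)^2*(h + 4)*(h - 2)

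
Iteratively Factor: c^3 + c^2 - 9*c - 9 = (c + 3)*(c^2 - 2*c - 3) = (c + 1)*(c + 3)*(c - 3)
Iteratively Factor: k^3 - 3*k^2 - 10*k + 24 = (k + 3)*(k^2 - 6*k + 8) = (k - 2)*(k + 3)*(k - 4)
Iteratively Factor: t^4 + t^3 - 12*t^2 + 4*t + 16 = (t - 2)*(t^3 + 3*t^2 - 6*t - 8) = (t - 2)*(t + 4)*(t^2 - t - 2) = (t - 2)^2*(t + 4)*(t + 1)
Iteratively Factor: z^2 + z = (z + 1)*(z)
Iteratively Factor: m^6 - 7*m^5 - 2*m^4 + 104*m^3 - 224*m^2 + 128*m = (m - 2)*(m^5 - 5*m^4 - 12*m^3 + 80*m^2 - 64*m) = (m - 2)*(m - 1)*(m^4 - 4*m^3 - 16*m^2 + 64*m) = (m - 4)*(m - 2)*(m - 1)*(m^3 - 16*m) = (m - 4)^2*(m - 2)*(m - 1)*(m^2 + 4*m) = (m - 4)^2*(m - 2)*(m - 1)*(m + 4)*(m)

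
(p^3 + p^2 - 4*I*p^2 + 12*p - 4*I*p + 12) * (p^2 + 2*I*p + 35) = p^5 + p^4 - 2*I*p^4 + 55*p^3 - 2*I*p^3 + 55*p^2 - 116*I*p^2 + 420*p - 116*I*p + 420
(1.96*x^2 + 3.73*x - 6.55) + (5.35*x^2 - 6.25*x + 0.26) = 7.31*x^2 - 2.52*x - 6.29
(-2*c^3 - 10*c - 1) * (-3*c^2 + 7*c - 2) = 6*c^5 - 14*c^4 + 34*c^3 - 67*c^2 + 13*c + 2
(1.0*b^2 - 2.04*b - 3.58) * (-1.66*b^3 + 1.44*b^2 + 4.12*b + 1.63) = -1.66*b^5 + 4.8264*b^4 + 7.1252*b^3 - 11.93*b^2 - 18.0748*b - 5.8354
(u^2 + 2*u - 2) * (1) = u^2 + 2*u - 2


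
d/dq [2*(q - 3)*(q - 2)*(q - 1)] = 6*q^2 - 24*q + 22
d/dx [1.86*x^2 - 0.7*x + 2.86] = 3.72*x - 0.7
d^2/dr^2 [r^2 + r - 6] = 2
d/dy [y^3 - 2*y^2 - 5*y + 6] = 3*y^2 - 4*y - 5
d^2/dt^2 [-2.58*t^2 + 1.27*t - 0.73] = -5.16000000000000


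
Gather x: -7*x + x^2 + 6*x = x^2 - x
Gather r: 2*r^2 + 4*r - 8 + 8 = 2*r^2 + 4*r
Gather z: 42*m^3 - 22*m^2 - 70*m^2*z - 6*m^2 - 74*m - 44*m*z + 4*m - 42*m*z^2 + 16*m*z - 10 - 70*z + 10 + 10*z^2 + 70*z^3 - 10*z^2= 42*m^3 - 28*m^2 - 42*m*z^2 - 70*m + 70*z^3 + z*(-70*m^2 - 28*m - 70)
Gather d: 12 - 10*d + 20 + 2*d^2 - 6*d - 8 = 2*d^2 - 16*d + 24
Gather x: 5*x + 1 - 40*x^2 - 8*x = -40*x^2 - 3*x + 1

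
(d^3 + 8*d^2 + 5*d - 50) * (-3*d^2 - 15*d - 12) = -3*d^5 - 39*d^4 - 147*d^3 - 21*d^2 + 690*d + 600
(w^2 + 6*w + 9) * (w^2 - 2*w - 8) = w^4 + 4*w^3 - 11*w^2 - 66*w - 72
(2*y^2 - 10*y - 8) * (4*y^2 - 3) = 8*y^4 - 40*y^3 - 38*y^2 + 30*y + 24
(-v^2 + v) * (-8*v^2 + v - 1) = 8*v^4 - 9*v^3 + 2*v^2 - v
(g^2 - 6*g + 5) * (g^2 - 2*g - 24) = g^4 - 8*g^3 - 7*g^2 + 134*g - 120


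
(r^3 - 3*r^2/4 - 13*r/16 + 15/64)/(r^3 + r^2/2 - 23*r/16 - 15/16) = (r - 1/4)/(r + 1)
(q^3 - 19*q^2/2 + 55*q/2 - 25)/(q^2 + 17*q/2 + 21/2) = (2*q^3 - 19*q^2 + 55*q - 50)/(2*q^2 + 17*q + 21)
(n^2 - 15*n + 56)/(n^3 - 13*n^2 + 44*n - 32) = (n - 7)/(n^2 - 5*n + 4)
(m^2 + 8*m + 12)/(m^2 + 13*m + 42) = (m + 2)/(m + 7)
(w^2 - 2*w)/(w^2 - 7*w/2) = 2*(w - 2)/(2*w - 7)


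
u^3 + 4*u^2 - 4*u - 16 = (u - 2)*(u + 2)*(u + 4)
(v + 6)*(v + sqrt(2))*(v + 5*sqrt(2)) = v^3 + 6*v^2 + 6*sqrt(2)*v^2 + 10*v + 36*sqrt(2)*v + 60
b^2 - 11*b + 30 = (b - 6)*(b - 5)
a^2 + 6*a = a*(a + 6)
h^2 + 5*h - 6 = (h - 1)*(h + 6)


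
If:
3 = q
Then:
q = 3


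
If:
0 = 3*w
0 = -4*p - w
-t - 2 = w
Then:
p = 0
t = -2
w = 0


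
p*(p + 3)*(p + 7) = p^3 + 10*p^2 + 21*p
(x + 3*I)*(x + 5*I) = x^2 + 8*I*x - 15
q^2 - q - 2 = (q - 2)*(q + 1)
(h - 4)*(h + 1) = h^2 - 3*h - 4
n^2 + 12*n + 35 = (n + 5)*(n + 7)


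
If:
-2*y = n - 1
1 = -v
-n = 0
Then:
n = 0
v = -1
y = 1/2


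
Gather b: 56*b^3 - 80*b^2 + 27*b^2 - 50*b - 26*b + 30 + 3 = 56*b^3 - 53*b^2 - 76*b + 33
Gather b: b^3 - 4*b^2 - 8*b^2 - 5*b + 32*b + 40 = b^3 - 12*b^2 + 27*b + 40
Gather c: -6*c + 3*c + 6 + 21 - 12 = 15 - 3*c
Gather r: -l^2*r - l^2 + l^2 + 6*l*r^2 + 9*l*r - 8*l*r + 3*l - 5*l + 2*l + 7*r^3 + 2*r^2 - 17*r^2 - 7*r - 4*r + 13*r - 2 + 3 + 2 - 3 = 7*r^3 + r^2*(6*l - 15) + r*(-l^2 + l + 2)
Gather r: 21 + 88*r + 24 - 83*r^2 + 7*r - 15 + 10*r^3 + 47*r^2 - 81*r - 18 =10*r^3 - 36*r^2 + 14*r + 12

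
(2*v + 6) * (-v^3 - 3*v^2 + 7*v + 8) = -2*v^4 - 12*v^3 - 4*v^2 + 58*v + 48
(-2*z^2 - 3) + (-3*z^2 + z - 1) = -5*z^2 + z - 4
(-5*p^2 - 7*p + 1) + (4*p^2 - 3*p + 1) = -p^2 - 10*p + 2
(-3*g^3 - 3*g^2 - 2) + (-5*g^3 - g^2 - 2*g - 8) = -8*g^3 - 4*g^2 - 2*g - 10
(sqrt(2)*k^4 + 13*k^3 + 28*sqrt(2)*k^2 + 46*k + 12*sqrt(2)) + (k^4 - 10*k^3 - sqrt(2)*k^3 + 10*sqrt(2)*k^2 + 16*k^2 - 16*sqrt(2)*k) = k^4 + sqrt(2)*k^4 - sqrt(2)*k^3 + 3*k^3 + 16*k^2 + 38*sqrt(2)*k^2 - 16*sqrt(2)*k + 46*k + 12*sqrt(2)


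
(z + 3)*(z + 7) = z^2 + 10*z + 21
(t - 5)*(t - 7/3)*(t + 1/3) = t^3 - 7*t^2 + 83*t/9 + 35/9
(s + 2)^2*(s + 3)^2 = s^4 + 10*s^3 + 37*s^2 + 60*s + 36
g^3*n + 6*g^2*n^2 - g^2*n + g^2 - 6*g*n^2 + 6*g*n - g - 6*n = (g - 1)*(g + 6*n)*(g*n + 1)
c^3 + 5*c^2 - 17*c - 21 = (c - 3)*(c + 1)*(c + 7)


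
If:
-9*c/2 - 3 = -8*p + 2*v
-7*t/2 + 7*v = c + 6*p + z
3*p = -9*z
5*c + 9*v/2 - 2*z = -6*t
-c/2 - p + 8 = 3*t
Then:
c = -78902/18073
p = -39027/18073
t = 74354/18073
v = -5688/18073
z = 13009/18073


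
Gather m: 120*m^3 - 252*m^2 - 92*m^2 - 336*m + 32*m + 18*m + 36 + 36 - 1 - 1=120*m^3 - 344*m^2 - 286*m + 70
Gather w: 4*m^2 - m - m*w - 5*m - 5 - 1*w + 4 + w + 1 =4*m^2 - m*w - 6*m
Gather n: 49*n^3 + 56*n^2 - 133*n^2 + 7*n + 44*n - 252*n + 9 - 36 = 49*n^3 - 77*n^2 - 201*n - 27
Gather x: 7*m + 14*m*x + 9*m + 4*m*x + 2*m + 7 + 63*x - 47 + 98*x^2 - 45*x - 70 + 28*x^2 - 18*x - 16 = 18*m*x + 18*m + 126*x^2 - 126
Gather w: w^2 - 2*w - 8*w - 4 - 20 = w^2 - 10*w - 24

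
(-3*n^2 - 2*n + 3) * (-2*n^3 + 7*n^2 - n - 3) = 6*n^5 - 17*n^4 - 17*n^3 + 32*n^2 + 3*n - 9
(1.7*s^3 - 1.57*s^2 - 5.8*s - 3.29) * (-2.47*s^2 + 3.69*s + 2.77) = -4.199*s^5 + 10.1509*s^4 + 13.2417*s^3 - 17.6246*s^2 - 28.2061*s - 9.1133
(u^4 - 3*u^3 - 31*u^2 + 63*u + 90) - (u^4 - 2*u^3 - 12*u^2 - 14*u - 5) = -u^3 - 19*u^2 + 77*u + 95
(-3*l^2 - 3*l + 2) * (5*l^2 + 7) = -15*l^4 - 15*l^3 - 11*l^2 - 21*l + 14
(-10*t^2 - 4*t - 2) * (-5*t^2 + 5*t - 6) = 50*t^4 - 30*t^3 + 50*t^2 + 14*t + 12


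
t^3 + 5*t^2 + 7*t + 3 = (t + 1)^2*(t + 3)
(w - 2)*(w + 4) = w^2 + 2*w - 8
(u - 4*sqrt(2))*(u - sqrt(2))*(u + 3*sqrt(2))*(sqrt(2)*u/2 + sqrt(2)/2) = sqrt(2)*u^4/2 - 2*u^3 + sqrt(2)*u^3/2 - 11*sqrt(2)*u^2 - 2*u^2 - 11*sqrt(2)*u + 24*u + 24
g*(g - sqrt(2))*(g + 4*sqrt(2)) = g^3 + 3*sqrt(2)*g^2 - 8*g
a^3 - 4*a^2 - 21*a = a*(a - 7)*(a + 3)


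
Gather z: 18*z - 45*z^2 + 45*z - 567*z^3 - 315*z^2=-567*z^3 - 360*z^2 + 63*z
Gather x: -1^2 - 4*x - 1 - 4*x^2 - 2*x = -4*x^2 - 6*x - 2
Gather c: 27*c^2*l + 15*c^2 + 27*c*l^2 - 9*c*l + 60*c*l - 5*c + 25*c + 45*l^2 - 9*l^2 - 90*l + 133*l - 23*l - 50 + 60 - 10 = c^2*(27*l + 15) + c*(27*l^2 + 51*l + 20) + 36*l^2 + 20*l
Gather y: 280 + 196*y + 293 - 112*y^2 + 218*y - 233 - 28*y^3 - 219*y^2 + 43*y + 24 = -28*y^3 - 331*y^2 + 457*y + 364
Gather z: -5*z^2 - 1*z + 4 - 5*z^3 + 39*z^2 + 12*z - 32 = -5*z^3 + 34*z^2 + 11*z - 28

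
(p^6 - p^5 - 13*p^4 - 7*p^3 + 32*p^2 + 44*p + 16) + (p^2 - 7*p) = p^6 - p^5 - 13*p^4 - 7*p^3 + 33*p^2 + 37*p + 16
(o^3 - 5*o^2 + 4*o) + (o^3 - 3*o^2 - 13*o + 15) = 2*o^3 - 8*o^2 - 9*o + 15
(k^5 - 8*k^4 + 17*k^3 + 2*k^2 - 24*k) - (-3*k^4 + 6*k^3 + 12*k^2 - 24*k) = k^5 - 5*k^4 + 11*k^3 - 10*k^2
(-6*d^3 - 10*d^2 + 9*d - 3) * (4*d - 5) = -24*d^4 - 10*d^3 + 86*d^2 - 57*d + 15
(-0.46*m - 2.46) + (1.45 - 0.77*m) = -1.23*m - 1.01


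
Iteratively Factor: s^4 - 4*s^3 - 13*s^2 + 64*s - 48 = (s + 4)*(s^3 - 8*s^2 + 19*s - 12) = (s - 4)*(s + 4)*(s^2 - 4*s + 3) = (s - 4)*(s - 1)*(s + 4)*(s - 3)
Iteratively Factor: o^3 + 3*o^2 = (o)*(o^2 + 3*o) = o^2*(o + 3)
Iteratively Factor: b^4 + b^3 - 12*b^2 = (b)*(b^3 + b^2 - 12*b) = b*(b - 3)*(b^2 + 4*b) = b*(b - 3)*(b + 4)*(b)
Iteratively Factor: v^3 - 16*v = (v - 4)*(v^2 + 4*v) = (v - 4)*(v + 4)*(v)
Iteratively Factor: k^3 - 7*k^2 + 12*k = (k - 3)*(k^2 - 4*k) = (k - 4)*(k - 3)*(k)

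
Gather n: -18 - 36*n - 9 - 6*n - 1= -42*n - 28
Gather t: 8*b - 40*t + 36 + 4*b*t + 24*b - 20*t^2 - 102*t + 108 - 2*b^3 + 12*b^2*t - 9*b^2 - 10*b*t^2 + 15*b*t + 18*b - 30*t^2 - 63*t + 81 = -2*b^3 - 9*b^2 + 50*b + t^2*(-10*b - 50) + t*(12*b^2 + 19*b - 205) + 225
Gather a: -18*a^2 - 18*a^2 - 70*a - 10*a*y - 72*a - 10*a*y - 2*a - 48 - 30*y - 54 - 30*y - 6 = -36*a^2 + a*(-20*y - 144) - 60*y - 108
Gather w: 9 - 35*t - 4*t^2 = -4*t^2 - 35*t + 9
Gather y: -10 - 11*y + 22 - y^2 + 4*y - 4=-y^2 - 7*y + 8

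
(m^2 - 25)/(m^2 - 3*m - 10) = (m + 5)/(m + 2)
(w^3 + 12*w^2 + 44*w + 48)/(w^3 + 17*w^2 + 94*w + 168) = (w + 2)/(w + 7)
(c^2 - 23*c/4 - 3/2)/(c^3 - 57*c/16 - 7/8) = 4*(c - 6)/(4*c^2 - c - 14)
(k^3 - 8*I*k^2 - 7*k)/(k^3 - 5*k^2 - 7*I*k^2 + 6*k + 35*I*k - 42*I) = k*(k - I)/(k^2 - 5*k + 6)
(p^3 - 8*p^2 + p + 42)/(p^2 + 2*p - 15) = (p^2 - 5*p - 14)/(p + 5)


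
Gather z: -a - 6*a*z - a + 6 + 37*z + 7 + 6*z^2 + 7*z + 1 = -2*a + 6*z^2 + z*(44 - 6*a) + 14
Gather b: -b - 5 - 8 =-b - 13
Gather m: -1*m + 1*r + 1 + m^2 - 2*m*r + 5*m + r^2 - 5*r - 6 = m^2 + m*(4 - 2*r) + r^2 - 4*r - 5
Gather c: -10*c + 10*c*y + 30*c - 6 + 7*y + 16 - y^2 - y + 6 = c*(10*y + 20) - y^2 + 6*y + 16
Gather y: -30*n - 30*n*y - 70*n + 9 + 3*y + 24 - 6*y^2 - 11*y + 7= -100*n - 6*y^2 + y*(-30*n - 8) + 40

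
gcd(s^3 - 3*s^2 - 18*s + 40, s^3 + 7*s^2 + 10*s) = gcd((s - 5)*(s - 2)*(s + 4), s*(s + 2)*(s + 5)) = 1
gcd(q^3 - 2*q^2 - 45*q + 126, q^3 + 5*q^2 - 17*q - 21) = q^2 + 4*q - 21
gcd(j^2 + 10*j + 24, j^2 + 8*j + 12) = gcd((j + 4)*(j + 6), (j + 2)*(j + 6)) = j + 6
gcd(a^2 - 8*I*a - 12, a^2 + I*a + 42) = a - 6*I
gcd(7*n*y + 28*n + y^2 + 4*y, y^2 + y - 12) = y + 4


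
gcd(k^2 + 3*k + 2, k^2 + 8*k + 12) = k + 2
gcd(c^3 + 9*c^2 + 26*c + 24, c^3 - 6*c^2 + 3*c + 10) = 1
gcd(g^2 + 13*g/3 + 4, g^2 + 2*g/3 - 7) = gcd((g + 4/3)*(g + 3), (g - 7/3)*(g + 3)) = g + 3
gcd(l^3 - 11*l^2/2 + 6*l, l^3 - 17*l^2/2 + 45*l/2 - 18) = l^2 - 11*l/2 + 6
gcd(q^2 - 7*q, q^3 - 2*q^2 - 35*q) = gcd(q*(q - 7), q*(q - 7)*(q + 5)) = q^2 - 7*q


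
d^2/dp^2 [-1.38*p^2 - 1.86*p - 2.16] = -2.76000000000000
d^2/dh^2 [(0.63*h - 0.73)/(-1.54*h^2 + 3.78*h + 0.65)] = ((0.63*h - 0.73)*(3.08*h - 3.78)*(6.16*h - 7.56) + (5.8212*h - 7.0112)*(-1.54*h^2 + 3.78*h + 0.65))/(-1.54*h^2 + 3.78*h + 0.65)^3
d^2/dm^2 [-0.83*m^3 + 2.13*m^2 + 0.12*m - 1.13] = 4.26 - 4.98*m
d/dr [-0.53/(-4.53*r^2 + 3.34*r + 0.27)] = (1.7702 - 4.8018*r)/(-4.53*r^2 + 3.34*r + 0.27)^2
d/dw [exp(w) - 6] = exp(w)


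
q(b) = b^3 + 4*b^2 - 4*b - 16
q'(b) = 3*b^2 + 8*b - 4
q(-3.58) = 3.70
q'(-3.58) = 5.81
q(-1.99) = -0.08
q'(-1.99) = -8.04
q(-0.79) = -10.84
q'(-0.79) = -8.45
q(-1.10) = -8.09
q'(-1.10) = -9.17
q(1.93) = -1.63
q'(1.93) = 22.61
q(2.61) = 18.59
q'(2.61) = 37.32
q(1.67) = -6.87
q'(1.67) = 17.73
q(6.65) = 428.37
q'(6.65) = 181.87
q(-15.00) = -2431.00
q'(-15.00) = 551.00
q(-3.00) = 5.00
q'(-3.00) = -1.00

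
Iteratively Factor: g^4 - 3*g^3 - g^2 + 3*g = (g - 1)*(g^3 - 2*g^2 - 3*g) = (g - 3)*(g - 1)*(g^2 + g) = (g - 3)*(g - 1)*(g + 1)*(g)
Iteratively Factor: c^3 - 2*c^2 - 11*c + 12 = (c - 1)*(c^2 - c - 12) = (c - 4)*(c - 1)*(c + 3)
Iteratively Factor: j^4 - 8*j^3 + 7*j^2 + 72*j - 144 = (j - 3)*(j^3 - 5*j^2 - 8*j + 48) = (j - 3)*(j + 3)*(j^2 - 8*j + 16) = (j - 4)*(j - 3)*(j + 3)*(j - 4)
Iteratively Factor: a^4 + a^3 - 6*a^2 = (a)*(a^3 + a^2 - 6*a) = a^2*(a^2 + a - 6) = a^2*(a + 3)*(a - 2)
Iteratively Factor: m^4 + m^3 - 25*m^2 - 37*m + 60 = (m + 4)*(m^3 - 3*m^2 - 13*m + 15) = (m - 1)*(m + 4)*(m^2 - 2*m - 15) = (m - 1)*(m + 3)*(m + 4)*(m - 5)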